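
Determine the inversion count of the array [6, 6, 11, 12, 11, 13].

Finding inversions in [6, 6, 11, 12, 11, 13]:

(3, 4): arr[3]=12 > arr[4]=11

Total inversions: 1

The array has 1 inversion(s): (3,4). Each pair (i,j) satisfies i < j and arr[i] > arr[j].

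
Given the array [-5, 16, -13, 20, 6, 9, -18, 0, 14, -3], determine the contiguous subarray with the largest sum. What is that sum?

Using Kadane's algorithm on [-5, 16, -13, 20, 6, 9, -18, 0, 14, -3]:

Scanning through the array:
Position 1 (value 16): max_ending_here = 16, max_so_far = 16
Position 2 (value -13): max_ending_here = 3, max_so_far = 16
Position 3 (value 20): max_ending_here = 23, max_so_far = 23
Position 4 (value 6): max_ending_here = 29, max_so_far = 29
Position 5 (value 9): max_ending_here = 38, max_so_far = 38
Position 6 (value -18): max_ending_here = 20, max_so_far = 38
Position 7 (value 0): max_ending_here = 20, max_so_far = 38
Position 8 (value 14): max_ending_here = 34, max_so_far = 38
Position 9 (value -3): max_ending_here = 31, max_so_far = 38

Maximum subarray: [16, -13, 20, 6, 9]
Maximum sum: 38

The maximum subarray is [16, -13, 20, 6, 9] with sum 38. This subarray runs from index 1 to index 5.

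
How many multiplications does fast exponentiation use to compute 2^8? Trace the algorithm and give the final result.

Computing 2^8 by squaring (build up from 2^1; each line after the first costs one multiplication):

2^1 = 2
2^2 = (2^1)^2 = 2^2 = 4
2^4 = (2^2)^2 = 4^2 = 16
2^8 = (2^4)^2 = 16^2 = 256

Result: 256
Multiplications needed: 3 (3 lines after 2^1)

2^8 = 256. Using exponentiation by squaring, this requires 3 multiplications. The key idea: if the exponent is even, square the half-power; if odd, multiply by the base once.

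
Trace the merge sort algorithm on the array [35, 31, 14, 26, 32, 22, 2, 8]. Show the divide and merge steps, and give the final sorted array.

Merge sort trace:

Split: [35, 31, 14, 26, 32, 22, 2, 8] -> [35, 31, 14, 26] and [32, 22, 2, 8]
  Split: [35, 31, 14, 26] -> [35, 31] and [14, 26]
    Split: [35, 31] -> [35] and [31]
    Merge: [35] + [31] -> [31, 35]
    Split: [14, 26] -> [14] and [26]
    Merge: [14] + [26] -> [14, 26]
  Merge: [31, 35] + [14, 26] -> [14, 26, 31, 35]
  Split: [32, 22, 2, 8] -> [32, 22] and [2, 8]
    Split: [32, 22] -> [32] and [22]
    Merge: [32] + [22] -> [22, 32]
    Split: [2, 8] -> [2] and [8]
    Merge: [2] + [8] -> [2, 8]
  Merge: [22, 32] + [2, 8] -> [2, 8, 22, 32]
Merge: [14, 26, 31, 35] + [2, 8, 22, 32] -> [2, 8, 14, 22, 26, 31, 32, 35]

Final sorted array: [2, 8, 14, 22, 26, 31, 32, 35]

The merge sort proceeds by recursively splitting the array and merging sorted halves.
After all merges, the sorted array is [2, 8, 14, 22, 26, 31, 32, 35].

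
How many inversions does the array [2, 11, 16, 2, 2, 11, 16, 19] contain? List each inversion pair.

Finding inversions in [2, 11, 16, 2, 2, 11, 16, 19]:

(1, 3): arr[1]=11 > arr[3]=2
(1, 4): arr[1]=11 > arr[4]=2
(2, 3): arr[2]=16 > arr[3]=2
(2, 4): arr[2]=16 > arr[4]=2
(2, 5): arr[2]=16 > arr[5]=11

Total inversions: 5

The array has 5 inversion(s): (1,3), (1,4), (2,3), (2,4), (2,5). Each pair (i,j) satisfies i < j and arr[i] > arr[j].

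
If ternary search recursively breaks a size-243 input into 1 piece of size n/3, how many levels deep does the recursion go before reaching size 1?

For divide and conquer with division factor 3:

Problem sizes at each level:
Level 0: 243
Level 1: 81
Level 2: 27
Level 3: 9
Level 4: 3
Level 5: 1

The root is level 0 and the size-1 base case is level 5 (the tree spans levels 0 through 5, i.e. 6 levels counting the root), so the depth is the number of divisions: log_3(243) = 5

The recursion tree depth is log_3(243) = 5. At each level, the problem size is divided by 3, so it takes 5 divisions to reduce to a base case of size 1. The algorithm makes 1 recursive call at each level.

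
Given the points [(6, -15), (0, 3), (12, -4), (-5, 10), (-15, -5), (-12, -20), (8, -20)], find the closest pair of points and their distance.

Computing all pairwise distances among 7 points:

d((6, -15), (0, 3)) = 18.9737
d((6, -15), (12, -4)) = 12.53
d((6, -15), (-5, 10)) = 27.313
d((6, -15), (-15, -5)) = 23.2594
d((6, -15), (-12, -20)) = 18.6815
d((6, -15), (8, -20)) = 5.3852 <-- minimum
d((0, 3), (12, -4)) = 13.8924
d((0, 3), (-5, 10)) = 8.6023
d((0, 3), (-15, -5)) = 17.0
d((0, 3), (-12, -20)) = 25.9422
d((0, 3), (8, -20)) = 24.3516
d((12, -4), (-5, 10)) = 22.0227
d((12, -4), (-15, -5)) = 27.0185
d((12, -4), (-12, -20)) = 28.8444
d((12, -4), (8, -20)) = 16.4924
d((-5, 10), (-15, -5)) = 18.0278
d((-5, 10), (-12, -20)) = 30.8058
d((-5, 10), (8, -20)) = 32.6956
d((-15, -5), (-12, -20)) = 15.2971
d((-15, -5), (8, -20)) = 27.4591
d((-12, -20), (8, -20)) = 20.0

Closest pair: (6, -15) and (8, -20) with distance 5.3852

The closest pair is (6, -15) and (8, -20) with Euclidean distance 5.3852. For 7 points, brute-force pairwise comparison is shown above. For large n, the divide-and-conquer algorithm (sort by x, recurse on halves, check the dividing strip) achieves O(n log n).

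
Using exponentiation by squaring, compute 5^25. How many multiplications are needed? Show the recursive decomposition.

Computing 5^25 by squaring (build up from 5^1; each line after the first costs one multiplication):

5^1 = 5
5^2 = (5^1)^2 = 5^2 = 25
5^3 = 5 * 5^2 = 5 * 25 = 125
5^6 = (5^3)^2 = 125^2 = 15625
5^12 = (5^6)^2 = 15625^2 = 244140625
5^24 = (5^12)^2 = 244140625^2 = 59604644775390625
5^25 = 5 * 5^24 = 5 * 59604644775390625 = 298023223876953125

Result: 298023223876953125
Multiplications needed: 6 (6 lines after 5^1)

5^25 = 298023223876953125. Using exponentiation by squaring, this requires 6 multiplications. The key idea: if the exponent is even, square the half-power; if odd, multiply by the base once.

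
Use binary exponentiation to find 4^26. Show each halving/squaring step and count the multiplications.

Computing 4^26 by squaring (build up from 4^1; each line after the first costs one multiplication):

4^1 = 4
4^2 = (4^1)^2 = 4^2 = 16
4^3 = 4 * 4^2 = 4 * 16 = 64
4^6 = (4^3)^2 = 64^2 = 4096
4^12 = (4^6)^2 = 4096^2 = 16777216
4^13 = 4 * 4^12 = 4 * 16777216 = 67108864
4^26 = (4^13)^2 = 67108864^2 = 4503599627370496

Result: 4503599627370496
Multiplications needed: 6 (6 lines after 4^1)

4^26 = 4503599627370496. Using exponentiation by squaring, this requires 6 multiplications. The key idea: if the exponent is even, square the half-power; if odd, multiply by the base once.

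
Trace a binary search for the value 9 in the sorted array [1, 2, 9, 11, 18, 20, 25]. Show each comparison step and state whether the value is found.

Binary search for 9 in [1, 2, 9, 11, 18, 20, 25]:

lo=0, hi=6, mid=3, arr[mid]=11 -> 11 > 9, search left half
lo=0, hi=2, mid=1, arr[mid]=2 -> 2 < 9, search right half
lo=2, hi=2, mid=2, arr[mid]=9 -> Found target at index 2!

Binary search finds 9 at index 2 after 3 comparisons. The search repeatedly halves the search space by comparing with the middle element.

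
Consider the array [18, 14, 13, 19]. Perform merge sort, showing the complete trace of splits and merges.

Merge sort trace:

Split: [18, 14, 13, 19] -> [18, 14] and [13, 19]
  Split: [18, 14] -> [18] and [14]
  Merge: [18] + [14] -> [14, 18]
  Split: [13, 19] -> [13] and [19]
  Merge: [13] + [19] -> [13, 19]
Merge: [14, 18] + [13, 19] -> [13, 14, 18, 19]

Final sorted array: [13, 14, 18, 19]

The merge sort proceeds by recursively splitting the array and merging sorted halves.
After all merges, the sorted array is [13, 14, 18, 19].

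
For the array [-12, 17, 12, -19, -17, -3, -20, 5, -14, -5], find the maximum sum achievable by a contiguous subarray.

Using Kadane's algorithm on [-12, 17, 12, -19, -17, -3, -20, 5, -14, -5]:

Scanning through the array:
Position 1 (value 17): max_ending_here = 17, max_so_far = 17
Position 2 (value 12): max_ending_here = 29, max_so_far = 29
Position 3 (value -19): max_ending_here = 10, max_so_far = 29
Position 4 (value -17): max_ending_here = -7, max_so_far = 29
Position 5 (value -3): max_ending_here = -3, max_so_far = 29
Position 6 (value -20): max_ending_here = -20, max_so_far = 29
Position 7 (value 5): max_ending_here = 5, max_so_far = 29
Position 8 (value -14): max_ending_here = -9, max_so_far = 29
Position 9 (value -5): max_ending_here = -5, max_so_far = 29

Maximum subarray: [17, 12]
Maximum sum: 29

The maximum subarray is [17, 12] with sum 29. This subarray runs from index 1 to index 2.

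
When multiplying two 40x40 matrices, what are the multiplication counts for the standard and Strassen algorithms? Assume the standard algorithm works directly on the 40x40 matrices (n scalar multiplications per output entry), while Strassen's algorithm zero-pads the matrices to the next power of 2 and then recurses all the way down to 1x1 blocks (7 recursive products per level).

Matrix multiplication for 40x40 matrices:

Strassen's algorithm requires power-of-2 dimensions. Pad 40x40 to 64x64 (next power of 2).

Standard algorithm: 40^3 = 64000 multiplications
Strassen's algorithm: 7^(log2(64)) = 7^6 = 117649 multiplications
Difference: 64000 - 117649 = -53649 (Strassen uses MORE here due to padding overhead — for small or just-over-power-of-2 n, padding can outweigh the per-level savings)

Standard: 64000 multiplications (40^3). Strassen: 117649 multiplications (7^6, after padding to 64x64). Strassen reduces 8 recursive multiplications to 7 at each level.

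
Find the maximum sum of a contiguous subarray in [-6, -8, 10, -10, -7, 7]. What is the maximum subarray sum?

Using Kadane's algorithm on [-6, -8, 10, -10, -7, 7]:

Scanning through the array:
Position 1 (value -8): max_ending_here = -8, max_so_far = -6
Position 2 (value 10): max_ending_here = 10, max_so_far = 10
Position 3 (value -10): max_ending_here = 0, max_so_far = 10
Position 4 (value -7): max_ending_here = -7, max_so_far = 10
Position 5 (value 7): max_ending_here = 7, max_so_far = 10

Maximum subarray: [10]
Maximum sum: 10

The maximum subarray is [10] with sum 10. This subarray runs from index 2 to index 2.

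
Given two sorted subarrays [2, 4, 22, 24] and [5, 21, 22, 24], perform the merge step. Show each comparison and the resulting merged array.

Merging process:

Compare 2 vs 5: take 2 from left. Merged: [2]
Compare 4 vs 5: take 4 from left. Merged: [2, 4]
Compare 22 vs 5: take 5 from right. Merged: [2, 4, 5]
Compare 22 vs 21: take 21 from right. Merged: [2, 4, 5, 21]
Compare 22 vs 22: take 22 from left. Merged: [2, 4, 5, 21, 22]
Compare 24 vs 22: take 22 from right. Merged: [2, 4, 5, 21, 22, 22]
Compare 24 vs 24: take 24 from left. Merged: [2, 4, 5, 21, 22, 22, 24]
Append remaining from right: [24]. Merged: [2, 4, 5, 21, 22, 22, 24, 24]

Final merged array: [2, 4, 5, 21, 22, 22, 24, 24]
Total comparisons: 7

The merged array is [2, 4, 5, 21, 22, 22, 24, 24], requiring 7 comparisons. The merge step runs in O(n) time where n is the total number of elements.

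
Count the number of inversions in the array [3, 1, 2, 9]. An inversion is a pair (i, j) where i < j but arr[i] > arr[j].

Finding inversions in [3, 1, 2, 9]:

(0, 1): arr[0]=3 > arr[1]=1
(0, 2): arr[0]=3 > arr[2]=2

Total inversions: 2

The array has 2 inversion(s): (0,1), (0,2). Each pair (i,j) satisfies i < j and arr[i] > arr[j].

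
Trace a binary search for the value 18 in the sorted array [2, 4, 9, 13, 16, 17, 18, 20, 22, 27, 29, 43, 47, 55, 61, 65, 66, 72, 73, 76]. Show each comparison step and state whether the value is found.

Binary search for 18 in [2, 4, 9, 13, 16, 17, 18, 20, 22, 27, 29, 43, 47, 55, 61, 65, 66, 72, 73, 76]:

lo=0, hi=19, mid=9, arr[mid]=27 -> 27 > 18, search left half
lo=0, hi=8, mid=4, arr[mid]=16 -> 16 < 18, search right half
lo=5, hi=8, mid=6, arr[mid]=18 -> Found target at index 6!

Binary search finds 18 at index 6 after 3 comparisons. The search repeatedly halves the search space by comparing with the middle element.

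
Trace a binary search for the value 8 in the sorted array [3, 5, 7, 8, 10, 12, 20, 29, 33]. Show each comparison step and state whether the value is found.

Binary search for 8 in [3, 5, 7, 8, 10, 12, 20, 29, 33]:

lo=0, hi=8, mid=4, arr[mid]=10 -> 10 > 8, search left half
lo=0, hi=3, mid=1, arr[mid]=5 -> 5 < 8, search right half
lo=2, hi=3, mid=2, arr[mid]=7 -> 7 < 8, search right half
lo=3, hi=3, mid=3, arr[mid]=8 -> Found target at index 3!

Binary search finds 8 at index 3 after 4 comparisons. The search repeatedly halves the search space by comparing with the middle element.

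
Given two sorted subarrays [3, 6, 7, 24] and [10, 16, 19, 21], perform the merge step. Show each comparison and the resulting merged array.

Merging process:

Compare 3 vs 10: take 3 from left. Merged: [3]
Compare 6 vs 10: take 6 from left. Merged: [3, 6]
Compare 7 vs 10: take 7 from left. Merged: [3, 6, 7]
Compare 24 vs 10: take 10 from right. Merged: [3, 6, 7, 10]
Compare 24 vs 16: take 16 from right. Merged: [3, 6, 7, 10, 16]
Compare 24 vs 19: take 19 from right. Merged: [3, 6, 7, 10, 16, 19]
Compare 24 vs 21: take 21 from right. Merged: [3, 6, 7, 10, 16, 19, 21]
Append remaining from left: [24]. Merged: [3, 6, 7, 10, 16, 19, 21, 24]

Final merged array: [3, 6, 7, 10, 16, 19, 21, 24]
Total comparisons: 7

The merged array is [3, 6, 7, 10, 16, 19, 21, 24], requiring 7 comparisons. The merge step runs in O(n) time where n is the total number of elements.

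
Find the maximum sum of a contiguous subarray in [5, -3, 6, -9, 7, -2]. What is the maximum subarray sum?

Using Kadane's algorithm on [5, -3, 6, -9, 7, -2]:

Scanning through the array:
Position 1 (value -3): max_ending_here = 2, max_so_far = 5
Position 2 (value 6): max_ending_here = 8, max_so_far = 8
Position 3 (value -9): max_ending_here = -1, max_so_far = 8
Position 4 (value 7): max_ending_here = 7, max_so_far = 8
Position 5 (value -2): max_ending_here = 5, max_so_far = 8

Maximum subarray: [5, -3, 6]
Maximum sum: 8

The maximum subarray is [5, -3, 6] with sum 8. This subarray runs from index 0 to index 2.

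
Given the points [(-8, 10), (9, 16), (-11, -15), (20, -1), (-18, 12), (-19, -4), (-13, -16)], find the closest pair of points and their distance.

Computing all pairwise distances among 7 points:

d((-8, 10), (9, 16)) = 18.0278
d((-8, 10), (-11, -15)) = 25.1794
d((-8, 10), (20, -1)) = 30.0832
d((-8, 10), (-18, 12)) = 10.198
d((-8, 10), (-19, -4)) = 17.8045
d((-8, 10), (-13, -16)) = 26.4764
d((9, 16), (-11, -15)) = 36.8917
d((9, 16), (20, -1)) = 20.2485
d((9, 16), (-18, 12)) = 27.2947
d((9, 16), (-19, -4)) = 34.4093
d((9, 16), (-13, -16)) = 38.833
d((-11, -15), (20, -1)) = 34.0147
d((-11, -15), (-18, 12)) = 27.8927
d((-11, -15), (-19, -4)) = 13.6015
d((-11, -15), (-13, -16)) = 2.2361 <-- minimum
d((20, -1), (-18, 12)) = 40.1622
d((20, -1), (-19, -4)) = 39.1152
d((20, -1), (-13, -16)) = 36.2491
d((-18, 12), (-19, -4)) = 16.0312
d((-18, 12), (-13, -16)) = 28.4429
d((-19, -4), (-13, -16)) = 13.4164

Closest pair: (-11, -15) and (-13, -16) with distance 2.2361

The closest pair is (-11, -15) and (-13, -16) with Euclidean distance 2.2361. For 7 points, brute-force pairwise comparison is shown above. For large n, the divide-and-conquer algorithm (sort by x, recurse on halves, check the dividing strip) achieves O(n log n).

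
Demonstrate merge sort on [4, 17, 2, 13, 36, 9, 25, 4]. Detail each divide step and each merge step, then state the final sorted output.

Merge sort trace:

Split: [4, 17, 2, 13, 36, 9, 25, 4] -> [4, 17, 2, 13] and [36, 9, 25, 4]
  Split: [4, 17, 2, 13] -> [4, 17] and [2, 13]
    Split: [4, 17] -> [4] and [17]
    Merge: [4] + [17] -> [4, 17]
    Split: [2, 13] -> [2] and [13]
    Merge: [2] + [13] -> [2, 13]
  Merge: [4, 17] + [2, 13] -> [2, 4, 13, 17]
  Split: [36, 9, 25, 4] -> [36, 9] and [25, 4]
    Split: [36, 9] -> [36] and [9]
    Merge: [36] + [9] -> [9, 36]
    Split: [25, 4] -> [25] and [4]
    Merge: [25] + [4] -> [4, 25]
  Merge: [9, 36] + [4, 25] -> [4, 9, 25, 36]
Merge: [2, 4, 13, 17] + [4, 9, 25, 36] -> [2, 4, 4, 9, 13, 17, 25, 36]

Final sorted array: [2, 4, 4, 9, 13, 17, 25, 36]

The merge sort proceeds by recursively splitting the array and merging sorted halves.
After all merges, the sorted array is [2, 4, 4, 9, 13, 17, 25, 36].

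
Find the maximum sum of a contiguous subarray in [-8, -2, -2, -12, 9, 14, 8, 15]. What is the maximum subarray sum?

Using Kadane's algorithm on [-8, -2, -2, -12, 9, 14, 8, 15]:

Scanning through the array:
Position 1 (value -2): max_ending_here = -2, max_so_far = -2
Position 2 (value -2): max_ending_here = -2, max_so_far = -2
Position 3 (value -12): max_ending_here = -12, max_so_far = -2
Position 4 (value 9): max_ending_here = 9, max_so_far = 9
Position 5 (value 14): max_ending_here = 23, max_so_far = 23
Position 6 (value 8): max_ending_here = 31, max_so_far = 31
Position 7 (value 15): max_ending_here = 46, max_so_far = 46

Maximum subarray: [9, 14, 8, 15]
Maximum sum: 46

The maximum subarray is [9, 14, 8, 15] with sum 46. This subarray runs from index 4 to index 7.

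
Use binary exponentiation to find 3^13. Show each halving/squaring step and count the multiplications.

Computing 3^13 by squaring (build up from 3^1; each line after the first costs one multiplication):

3^1 = 3
3^2 = (3^1)^2 = 3^2 = 9
3^3 = 3 * 3^2 = 3 * 9 = 27
3^6 = (3^3)^2 = 27^2 = 729
3^12 = (3^6)^2 = 729^2 = 531441
3^13 = 3 * 3^12 = 3 * 531441 = 1594323

Result: 1594323
Multiplications needed: 5 (5 lines after 3^1)

3^13 = 1594323. Using exponentiation by squaring, this requires 5 multiplications. The key idea: if the exponent is even, square the half-power; if odd, multiply by the base once.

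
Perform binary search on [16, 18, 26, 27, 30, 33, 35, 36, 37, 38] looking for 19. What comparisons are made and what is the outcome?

Binary search for 19 in [16, 18, 26, 27, 30, 33, 35, 36, 37, 38]:

lo=0, hi=9, mid=4, arr[mid]=30 -> 30 > 19, search left half
lo=0, hi=3, mid=1, arr[mid]=18 -> 18 < 19, search right half
lo=2, hi=3, mid=2, arr[mid]=26 -> 26 > 19, search left half
lo=2 > hi=1, target 19 not found

Binary search determines that 19 is not in the array after 3 comparisons. The search space was exhausted without finding the target.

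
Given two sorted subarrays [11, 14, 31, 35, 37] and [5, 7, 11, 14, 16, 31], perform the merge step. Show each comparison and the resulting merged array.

Merging process:

Compare 11 vs 5: take 5 from right. Merged: [5]
Compare 11 vs 7: take 7 from right. Merged: [5, 7]
Compare 11 vs 11: take 11 from left. Merged: [5, 7, 11]
Compare 14 vs 11: take 11 from right. Merged: [5, 7, 11, 11]
Compare 14 vs 14: take 14 from left. Merged: [5, 7, 11, 11, 14]
Compare 31 vs 14: take 14 from right. Merged: [5, 7, 11, 11, 14, 14]
Compare 31 vs 16: take 16 from right. Merged: [5, 7, 11, 11, 14, 14, 16]
Compare 31 vs 31: take 31 from left. Merged: [5, 7, 11, 11, 14, 14, 16, 31]
Compare 35 vs 31: take 31 from right. Merged: [5, 7, 11, 11, 14, 14, 16, 31, 31]
Append remaining from left: [35, 37]. Merged: [5, 7, 11, 11, 14, 14, 16, 31, 31, 35, 37]

Final merged array: [5, 7, 11, 11, 14, 14, 16, 31, 31, 35, 37]
Total comparisons: 9

The merged array is [5, 7, 11, 11, 14, 14, 16, 31, 31, 35, 37], requiring 9 comparisons. The merge step runs in O(n) time where n is the total number of elements.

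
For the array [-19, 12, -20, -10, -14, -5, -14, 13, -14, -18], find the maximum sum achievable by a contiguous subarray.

Using Kadane's algorithm on [-19, 12, -20, -10, -14, -5, -14, 13, -14, -18]:

Scanning through the array:
Position 1 (value 12): max_ending_here = 12, max_so_far = 12
Position 2 (value -20): max_ending_here = -8, max_so_far = 12
Position 3 (value -10): max_ending_here = -10, max_so_far = 12
Position 4 (value -14): max_ending_here = -14, max_so_far = 12
Position 5 (value -5): max_ending_here = -5, max_so_far = 12
Position 6 (value -14): max_ending_here = -14, max_so_far = 12
Position 7 (value 13): max_ending_here = 13, max_so_far = 13
Position 8 (value -14): max_ending_here = -1, max_so_far = 13
Position 9 (value -18): max_ending_here = -18, max_so_far = 13

Maximum subarray: [13]
Maximum sum: 13

The maximum subarray is [13] with sum 13. This subarray runs from index 7 to index 7.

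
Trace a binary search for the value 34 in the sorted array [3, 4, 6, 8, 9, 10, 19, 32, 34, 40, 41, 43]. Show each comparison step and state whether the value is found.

Binary search for 34 in [3, 4, 6, 8, 9, 10, 19, 32, 34, 40, 41, 43]:

lo=0, hi=11, mid=5, arr[mid]=10 -> 10 < 34, search right half
lo=6, hi=11, mid=8, arr[mid]=34 -> Found target at index 8!

Binary search finds 34 at index 8 after 2 comparisons. The search repeatedly halves the search space by comparing with the middle element.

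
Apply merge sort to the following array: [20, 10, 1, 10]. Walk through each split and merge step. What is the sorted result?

Merge sort trace:

Split: [20, 10, 1, 10] -> [20, 10] and [1, 10]
  Split: [20, 10] -> [20] and [10]
  Merge: [20] + [10] -> [10, 20]
  Split: [1, 10] -> [1] and [10]
  Merge: [1] + [10] -> [1, 10]
Merge: [10, 20] + [1, 10] -> [1, 10, 10, 20]

Final sorted array: [1, 10, 10, 20]

The merge sort proceeds by recursively splitting the array and merging sorted halves.
After all merges, the sorted array is [1, 10, 10, 20].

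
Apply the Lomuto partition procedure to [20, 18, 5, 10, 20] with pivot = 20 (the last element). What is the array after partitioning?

Lomuto partition with pivot = 20:

Initial array: [20, 18, 5, 10, 20]

arr[0]=20 <= 20: swap with position 0, array becomes [20, 18, 5, 10, 20]
arr[1]=18 <= 20: swap with position 1, array becomes [20, 18, 5, 10, 20]
arr[2]=5 <= 20: swap with position 2, array becomes [20, 18, 5, 10, 20]
arr[3]=10 <= 20: swap with position 3, array becomes [20, 18, 5, 10, 20]

Place pivot at position 4: [20, 18, 5, 10, 20]
Pivot position: 4

After partitioning with pivot 20, the array becomes [20, 18, 5, 10, 20]. The pivot is placed at index 4. All elements to the left of the pivot are <= 20, and all elements to the right are > 20.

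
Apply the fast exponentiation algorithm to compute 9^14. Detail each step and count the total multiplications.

Computing 9^14 by squaring (build up from 9^1; each line after the first costs one multiplication):

9^1 = 9
9^2 = (9^1)^2 = 9^2 = 81
9^3 = 9 * 9^2 = 9 * 81 = 729
9^6 = (9^3)^2 = 729^2 = 531441
9^7 = 9 * 9^6 = 9 * 531441 = 4782969
9^14 = (9^7)^2 = 4782969^2 = 22876792454961

Result: 22876792454961
Multiplications needed: 5 (5 lines after 9^1)

9^14 = 22876792454961. Using exponentiation by squaring, this requires 5 multiplications. The key idea: if the exponent is even, square the half-power; if odd, multiply by the base once.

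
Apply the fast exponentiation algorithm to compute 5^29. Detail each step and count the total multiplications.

Computing 5^29 by squaring (build up from 5^1; each line after the first costs one multiplication):

5^1 = 5
5^2 = (5^1)^2 = 5^2 = 25
5^3 = 5 * 5^2 = 5 * 25 = 125
5^6 = (5^3)^2 = 125^2 = 15625
5^7 = 5 * 5^6 = 5 * 15625 = 78125
5^14 = (5^7)^2 = 78125^2 = 6103515625
5^28 = (5^14)^2 = 6103515625^2 = 37252902984619140625
5^29 = 5 * 5^28 = 5 * 37252902984619140625 = 186264514923095703125

Result: 186264514923095703125
Multiplications needed: 7 (7 lines after 5^1)

5^29 = 186264514923095703125. Using exponentiation by squaring, this requires 7 multiplications. The key idea: if the exponent is even, square the half-power; if odd, multiply by the base once.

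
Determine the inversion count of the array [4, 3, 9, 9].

Finding inversions in [4, 3, 9, 9]:

(0, 1): arr[0]=4 > arr[1]=3

Total inversions: 1

The array has 1 inversion(s): (0,1). Each pair (i,j) satisfies i < j and arr[i] > arr[j].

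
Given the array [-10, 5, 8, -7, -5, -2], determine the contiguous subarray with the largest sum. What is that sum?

Using Kadane's algorithm on [-10, 5, 8, -7, -5, -2]:

Scanning through the array:
Position 1 (value 5): max_ending_here = 5, max_so_far = 5
Position 2 (value 8): max_ending_here = 13, max_so_far = 13
Position 3 (value -7): max_ending_here = 6, max_so_far = 13
Position 4 (value -5): max_ending_here = 1, max_so_far = 13
Position 5 (value -2): max_ending_here = -1, max_so_far = 13

Maximum subarray: [5, 8]
Maximum sum: 13

The maximum subarray is [5, 8] with sum 13. This subarray runs from index 1 to index 2.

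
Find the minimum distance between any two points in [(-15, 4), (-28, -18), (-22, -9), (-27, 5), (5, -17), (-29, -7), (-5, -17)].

Computing all pairwise distances among 7 points:

d((-15, 4), (-28, -18)) = 25.5539
d((-15, 4), (-22, -9)) = 14.7648
d((-15, 4), (-27, 5)) = 12.0416
d((-15, 4), (5, -17)) = 29.0
d((-15, 4), (-29, -7)) = 17.8045
d((-15, 4), (-5, -17)) = 23.2594
d((-28, -18), (-22, -9)) = 10.8167
d((-28, -18), (-27, 5)) = 23.0217
d((-28, -18), (5, -17)) = 33.0151
d((-28, -18), (-29, -7)) = 11.0454
d((-28, -18), (-5, -17)) = 23.0217
d((-22, -9), (-27, 5)) = 14.8661
d((-22, -9), (5, -17)) = 28.1603
d((-22, -9), (-29, -7)) = 7.2801 <-- minimum
d((-22, -9), (-5, -17)) = 18.7883
d((-27, 5), (5, -17)) = 38.833
d((-27, 5), (-29, -7)) = 12.1655
d((-27, 5), (-5, -17)) = 31.1127
d((5, -17), (-29, -7)) = 35.4401
d((5, -17), (-5, -17)) = 10.0
d((-29, -7), (-5, -17)) = 26.0

Closest pair: (-22, -9) and (-29, -7) with distance 7.2801

The closest pair is (-22, -9) and (-29, -7) with Euclidean distance 7.2801. For 7 points, brute-force pairwise comparison is shown above. For large n, the divide-and-conquer algorithm (sort by x, recurse on halves, check the dividing strip) achieves O(n log n).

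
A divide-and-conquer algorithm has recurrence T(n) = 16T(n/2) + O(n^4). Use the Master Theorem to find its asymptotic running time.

Master Theorem for T(n) = 16T(n/2) + O(n^4):

a = 16, b = 2, c = 4
log_b(a) = log_2(16) = 4.0000

Case 2: c = 4 = log_2(16) = 4.0000
T(n) = O(n^4 log n) = O(n^4 log n)

For T(n) = 16T(n/2) + O(n^4): log_2(16) = 4.0000. This is Case 2 of the Master Theorem (c = log_b(a), equal work at all levels), giving O(n^4 log n).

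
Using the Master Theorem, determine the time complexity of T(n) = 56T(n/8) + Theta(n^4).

Master Theorem for T(n) = 56T(n/8) + O(n^4):

a = 56, b = 8, c = 4
log_b(a) = log_8(56) = 1.9358

Case 3: c = 4 > log_8(56) = 1.9358
T(n) = O(n^4) = O(n^4)

For T(n) = 56T(n/8) + O(n^4): log_8(56) = 1.9358. This is Case 3 of the Master Theorem (c > log_b(a), work dominated by root), giving O(n^4).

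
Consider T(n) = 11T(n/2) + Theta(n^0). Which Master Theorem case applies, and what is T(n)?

Master Theorem for T(n) = 11T(n/2) + O(n^0):

a = 11, b = 2, c = 0
log_b(a) = log_2(11) = 3.4594

Case 1: c = 0 < log_2(11) = 3.4594
T(n) = O(n^(log_2 11))

For T(n) = 11T(n/2) + O(n^0): log_2(11) = 3.4594. This is Case 1 of the Master Theorem (c < log_b(a), work dominated by leaves), giving O(n^(log_2 11)).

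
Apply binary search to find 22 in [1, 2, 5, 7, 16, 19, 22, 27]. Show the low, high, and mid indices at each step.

Binary search for 22 in [1, 2, 5, 7, 16, 19, 22, 27]:

lo=0, hi=7, mid=3, arr[mid]=7 -> 7 < 22, search right half
lo=4, hi=7, mid=5, arr[mid]=19 -> 19 < 22, search right half
lo=6, hi=7, mid=6, arr[mid]=22 -> Found target at index 6!

Binary search finds 22 at index 6 after 3 comparisons. The search repeatedly halves the search space by comparing with the middle element.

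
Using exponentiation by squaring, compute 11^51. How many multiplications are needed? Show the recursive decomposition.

Computing 11^51 by squaring (build up from 11^1; each line after the first costs one multiplication):

11^1 = 11
11^2 = (11^1)^2 = 11^2 = 121
11^3 = 11 * 11^2 = 11 * 121 = 1331
11^6 = (11^3)^2 = 1331^2 = 1771561
11^12 = (11^6)^2 = 1771561^2 = 3138428376721
11^24 = (11^12)^2 = 3138428376721^2 = 9849732675807611094711841
11^25 = 11 * 11^24 = 11 * 9849732675807611094711841 = 108347059433883722041830251
11^50 = (11^25)^2 = 108347059433883722041830251^2 = 11739085287969531650666649599035831993898213898723001
11^51 = 11 * 11^50 = 11 * 11739085287969531650666649599035831993898213898723001 = 129129938167664848157333145589394151932880352885953011

Result: 129129938167664848157333145589394151932880352885953011
Multiplications needed: 8 (8 lines after 11^1)

11^51 = 129129938167664848157333145589394151932880352885953011. Using exponentiation by squaring, this requires 8 multiplications. The key idea: if the exponent is even, square the half-power; if odd, multiply by the base once.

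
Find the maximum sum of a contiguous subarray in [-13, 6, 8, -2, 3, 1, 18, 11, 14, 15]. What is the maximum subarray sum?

Using Kadane's algorithm on [-13, 6, 8, -2, 3, 1, 18, 11, 14, 15]:

Scanning through the array:
Position 1 (value 6): max_ending_here = 6, max_so_far = 6
Position 2 (value 8): max_ending_here = 14, max_so_far = 14
Position 3 (value -2): max_ending_here = 12, max_so_far = 14
Position 4 (value 3): max_ending_here = 15, max_so_far = 15
Position 5 (value 1): max_ending_here = 16, max_so_far = 16
Position 6 (value 18): max_ending_here = 34, max_so_far = 34
Position 7 (value 11): max_ending_here = 45, max_so_far = 45
Position 8 (value 14): max_ending_here = 59, max_so_far = 59
Position 9 (value 15): max_ending_here = 74, max_so_far = 74

Maximum subarray: [6, 8, -2, 3, 1, 18, 11, 14, 15]
Maximum sum: 74

The maximum subarray is [6, 8, -2, 3, 1, 18, 11, 14, 15] with sum 74. This subarray runs from index 1 to index 9.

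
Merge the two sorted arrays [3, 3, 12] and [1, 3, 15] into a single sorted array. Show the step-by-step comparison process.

Merging process:

Compare 3 vs 1: take 1 from right. Merged: [1]
Compare 3 vs 3: take 3 from left. Merged: [1, 3]
Compare 3 vs 3: take 3 from left. Merged: [1, 3, 3]
Compare 12 vs 3: take 3 from right. Merged: [1, 3, 3, 3]
Compare 12 vs 15: take 12 from left. Merged: [1, 3, 3, 3, 12]
Append remaining from right: [15]. Merged: [1, 3, 3, 3, 12, 15]

Final merged array: [1, 3, 3, 3, 12, 15]
Total comparisons: 5

The merged array is [1, 3, 3, 3, 12, 15], requiring 5 comparisons. The merge step runs in O(n) time where n is the total number of elements.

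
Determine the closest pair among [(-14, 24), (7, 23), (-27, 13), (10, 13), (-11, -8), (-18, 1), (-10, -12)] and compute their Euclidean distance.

Computing all pairwise distances among 7 points:

d((-14, 24), (7, 23)) = 21.0238
d((-14, 24), (-27, 13)) = 17.0294
d((-14, 24), (10, 13)) = 26.4008
d((-14, 24), (-11, -8)) = 32.1403
d((-14, 24), (-18, 1)) = 23.3452
d((-14, 24), (-10, -12)) = 36.2215
d((7, 23), (-27, 13)) = 35.4401
d((7, 23), (10, 13)) = 10.4403
d((7, 23), (-11, -8)) = 35.8469
d((7, 23), (-18, 1)) = 33.3017
d((7, 23), (-10, -12)) = 38.9102
d((-27, 13), (10, 13)) = 37.0
d((-27, 13), (-11, -8)) = 26.4008
d((-27, 13), (-18, 1)) = 15.0
d((-27, 13), (-10, -12)) = 30.2324
d((10, 13), (-11, -8)) = 29.6985
d((10, 13), (-18, 1)) = 30.4631
d((10, 13), (-10, -12)) = 32.0156
d((-11, -8), (-18, 1)) = 11.4018
d((-11, -8), (-10, -12)) = 4.1231 <-- minimum
d((-18, 1), (-10, -12)) = 15.2643

Closest pair: (-11, -8) and (-10, -12) with distance 4.1231

The closest pair is (-11, -8) and (-10, -12) with Euclidean distance 4.1231. For 7 points, brute-force pairwise comparison is shown above. For large n, the divide-and-conquer algorithm (sort by x, recurse on halves, check the dividing strip) achieves O(n log n).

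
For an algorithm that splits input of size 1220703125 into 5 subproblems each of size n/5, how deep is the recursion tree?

For divide and conquer with division factor 5:

Problem sizes at each level:
Level 0: 1220703125
Level 1: 244140625
Level 2: 48828125
Level 3: 9765625
Level 4: 1953125
Level 5: 390625
Level 6: 78125
Level 7: 15625
Level 8: 3125
Level 9: 625
Level 10: 125
Level 11: 25
Level 12: 5
Level 13: 1

The root is level 0 and the size-1 base case is level 13 (the tree spans levels 0 through 13, i.e. 14 levels counting the root), so the depth is the number of divisions: log_5(1220703125) = 13

The recursion tree depth is log_5(1220703125) = 13. At each level, the problem size is divided by 5, so it takes 13 divisions to reduce to a base case of size 1. The algorithm makes 5 recursive calls at each level.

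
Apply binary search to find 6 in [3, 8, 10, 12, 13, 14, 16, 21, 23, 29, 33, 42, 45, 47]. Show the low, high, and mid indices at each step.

Binary search for 6 in [3, 8, 10, 12, 13, 14, 16, 21, 23, 29, 33, 42, 45, 47]:

lo=0, hi=13, mid=6, arr[mid]=16 -> 16 > 6, search left half
lo=0, hi=5, mid=2, arr[mid]=10 -> 10 > 6, search left half
lo=0, hi=1, mid=0, arr[mid]=3 -> 3 < 6, search right half
lo=1, hi=1, mid=1, arr[mid]=8 -> 8 > 6, search left half
lo=1 > hi=0, target 6 not found

Binary search determines that 6 is not in the array after 4 comparisons. The search space was exhausted without finding the target.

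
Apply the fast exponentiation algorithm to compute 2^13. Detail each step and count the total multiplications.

Computing 2^13 by squaring (build up from 2^1; each line after the first costs one multiplication):

2^1 = 2
2^2 = (2^1)^2 = 2^2 = 4
2^3 = 2 * 2^2 = 2 * 4 = 8
2^6 = (2^3)^2 = 8^2 = 64
2^12 = (2^6)^2 = 64^2 = 4096
2^13 = 2 * 2^12 = 2 * 4096 = 8192

Result: 8192
Multiplications needed: 5 (5 lines after 2^1)

2^13 = 8192. Using exponentiation by squaring, this requires 5 multiplications. The key idea: if the exponent is even, square the half-power; if odd, multiply by the base once.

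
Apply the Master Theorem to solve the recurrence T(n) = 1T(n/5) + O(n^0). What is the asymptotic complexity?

Master Theorem for T(n) = 1T(n/5) + O(n^0):

a = 1, b = 5, c = 0
log_b(a) = log_5(1) = 0.0000

Case 2: c = 0 = log_5(1) = 0.0000
T(n) = O(n^0 log n) = O(log n)

For T(n) = 1T(n/5) + O(n^0): log_5(1) = 0.0000. This is Case 2 of the Master Theorem (c = log_b(a), equal work at all levels), giving O(log n).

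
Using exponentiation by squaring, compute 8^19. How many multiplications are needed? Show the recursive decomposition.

Computing 8^19 by squaring (build up from 8^1; each line after the first costs one multiplication):

8^1 = 8
8^2 = (8^1)^2 = 8^2 = 64
8^4 = (8^2)^2 = 64^2 = 4096
8^8 = (8^4)^2 = 4096^2 = 16777216
8^9 = 8 * 8^8 = 8 * 16777216 = 134217728
8^18 = (8^9)^2 = 134217728^2 = 18014398509481984
8^19 = 8 * 8^18 = 8 * 18014398509481984 = 144115188075855872

Result: 144115188075855872
Multiplications needed: 6 (6 lines after 8^1)

8^19 = 144115188075855872. Using exponentiation by squaring, this requires 6 multiplications. The key idea: if the exponent is even, square the half-power; if odd, multiply by the base once.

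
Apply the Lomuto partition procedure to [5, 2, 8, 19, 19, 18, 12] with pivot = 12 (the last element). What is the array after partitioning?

Lomuto partition with pivot = 12:

Initial array: [5, 2, 8, 19, 19, 18, 12]

arr[0]=5 <= 12: swap with position 0, array becomes [5, 2, 8, 19, 19, 18, 12]
arr[1]=2 <= 12: swap with position 1, array becomes [5, 2, 8, 19, 19, 18, 12]
arr[2]=8 <= 12: swap with position 2, array becomes [5, 2, 8, 19, 19, 18, 12]
arr[3]=19 > 12: no swap
arr[4]=19 > 12: no swap
arr[5]=18 > 12: no swap

Place pivot at position 3: [5, 2, 8, 12, 19, 18, 19]
Pivot position: 3

After partitioning with pivot 12, the array becomes [5, 2, 8, 12, 19, 18, 19]. The pivot is placed at index 3. All elements to the left of the pivot are <= 12, and all elements to the right are > 12.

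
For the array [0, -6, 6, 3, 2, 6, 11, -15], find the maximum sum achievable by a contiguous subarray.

Using Kadane's algorithm on [0, -6, 6, 3, 2, 6, 11, -15]:

Scanning through the array:
Position 1 (value -6): max_ending_here = -6, max_so_far = 0
Position 2 (value 6): max_ending_here = 6, max_so_far = 6
Position 3 (value 3): max_ending_here = 9, max_so_far = 9
Position 4 (value 2): max_ending_here = 11, max_so_far = 11
Position 5 (value 6): max_ending_here = 17, max_so_far = 17
Position 6 (value 11): max_ending_here = 28, max_so_far = 28
Position 7 (value -15): max_ending_here = 13, max_so_far = 28

Maximum subarray: [6, 3, 2, 6, 11]
Maximum sum: 28

The maximum subarray is [6, 3, 2, 6, 11] with sum 28. This subarray runs from index 2 to index 6.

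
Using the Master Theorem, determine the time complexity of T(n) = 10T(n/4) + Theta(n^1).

Master Theorem for T(n) = 10T(n/4) + O(n^1):

a = 10, b = 4, c = 1
log_b(a) = log_4(10) = 1.6610

Case 1: c = 1 < log_4(10) = 1.6610
T(n) = O(n^(log_4 10))

For T(n) = 10T(n/4) + O(n^1): log_4(10) = 1.6610. This is Case 1 of the Master Theorem (c < log_b(a), work dominated by leaves), giving O(n^(log_4 10)).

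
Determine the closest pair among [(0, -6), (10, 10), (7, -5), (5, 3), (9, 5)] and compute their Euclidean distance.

Computing all pairwise distances among 5 points:

d((0, -6), (10, 10)) = 18.868
d((0, -6), (7, -5)) = 7.0711
d((0, -6), (5, 3)) = 10.2956
d((0, -6), (9, 5)) = 14.2127
d((10, 10), (7, -5)) = 15.2971
d((10, 10), (5, 3)) = 8.6023
d((10, 10), (9, 5)) = 5.099
d((7, -5), (5, 3)) = 8.2462
d((7, -5), (9, 5)) = 10.198
d((5, 3), (9, 5)) = 4.4721 <-- minimum

Closest pair: (5, 3) and (9, 5) with distance 4.4721

The closest pair is (5, 3) and (9, 5) with Euclidean distance 4.4721. For 5 points, brute-force pairwise comparison is shown above. For large n, the divide-and-conquer algorithm (sort by x, recurse on halves, check the dividing strip) achieves O(n log n).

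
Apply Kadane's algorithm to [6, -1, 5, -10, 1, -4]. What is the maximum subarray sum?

Using Kadane's algorithm on [6, -1, 5, -10, 1, -4]:

Scanning through the array:
Position 1 (value -1): max_ending_here = 5, max_so_far = 6
Position 2 (value 5): max_ending_here = 10, max_so_far = 10
Position 3 (value -10): max_ending_here = 0, max_so_far = 10
Position 4 (value 1): max_ending_here = 1, max_so_far = 10
Position 5 (value -4): max_ending_here = -3, max_so_far = 10

Maximum subarray: [6, -1, 5]
Maximum sum: 10

The maximum subarray is [6, -1, 5] with sum 10. This subarray runs from index 0 to index 2.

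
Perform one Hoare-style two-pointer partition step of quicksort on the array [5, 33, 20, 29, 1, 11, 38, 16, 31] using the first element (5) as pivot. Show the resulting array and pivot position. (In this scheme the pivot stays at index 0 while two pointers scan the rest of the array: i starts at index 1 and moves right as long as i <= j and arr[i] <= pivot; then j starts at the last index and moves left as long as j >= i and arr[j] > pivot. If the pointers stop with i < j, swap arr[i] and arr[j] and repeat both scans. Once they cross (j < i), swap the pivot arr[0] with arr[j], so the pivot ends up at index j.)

Hoare-style two-pointer partition with pivot = 5:

Initial array: [5, 33, 20, 29, 1, 11, 38, 16, 31]

Pointers start at i = 1, j = 8.
i stops at index 1 (arr[1]=33 > 5), j stops at index 4 (arr[4]=1 <= 5): swap arr[1] and arr[4], array becomes [5, 1, 20, 29, 33, 11, 38, 16, 31]
i ends at 2, j ends at 1: the pointers have crossed (j < i), so scanning stops.

Swap pivot arr[0] with arr[1] to place pivot at position 1: [1, 5, 20, 29, 33, 11, 38, 16, 31]
Pivot position: 1

After partitioning with pivot 5, the array becomes [1, 5, 20, 29, 33, 11, 38, 16, 31]. The pivot is placed at index 1. All elements to the left of the pivot are <= 5, and all elements to the right are > 5.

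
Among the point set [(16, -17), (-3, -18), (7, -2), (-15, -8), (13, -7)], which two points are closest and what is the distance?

Computing all pairwise distances among 5 points:

d((16, -17), (-3, -18)) = 19.0263
d((16, -17), (7, -2)) = 17.4929
d((16, -17), (-15, -8)) = 32.28
d((16, -17), (13, -7)) = 10.4403
d((-3, -18), (7, -2)) = 18.868
d((-3, -18), (-15, -8)) = 15.6205
d((-3, -18), (13, -7)) = 19.4165
d((7, -2), (-15, -8)) = 22.8035
d((7, -2), (13, -7)) = 7.8102 <-- minimum
d((-15, -8), (13, -7)) = 28.0179

Closest pair: (7, -2) and (13, -7) with distance 7.8102

The closest pair is (7, -2) and (13, -7) with Euclidean distance 7.8102. For 5 points, brute-force pairwise comparison is shown above. For large n, the divide-and-conquer algorithm (sort by x, recurse on halves, check the dividing strip) achieves O(n log n).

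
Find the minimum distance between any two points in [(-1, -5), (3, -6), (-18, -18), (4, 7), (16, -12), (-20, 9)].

Computing all pairwise distances among 6 points:

d((-1, -5), (3, -6)) = 4.1231 <-- minimum
d((-1, -5), (-18, -18)) = 21.4009
d((-1, -5), (4, 7)) = 13.0
d((-1, -5), (16, -12)) = 18.3848
d((-1, -5), (-20, 9)) = 23.6008
d((3, -6), (-18, -18)) = 24.1868
d((3, -6), (4, 7)) = 13.0384
d((3, -6), (16, -12)) = 14.3178
d((3, -6), (-20, 9)) = 27.4591
d((-18, -18), (4, 7)) = 33.3017
d((-18, -18), (16, -12)) = 34.5254
d((-18, -18), (-20, 9)) = 27.074
d((4, 7), (16, -12)) = 22.4722
d((4, 7), (-20, 9)) = 24.0832
d((16, -12), (-20, 9)) = 41.6773

Closest pair: (-1, -5) and (3, -6) with distance 4.1231

The closest pair is (-1, -5) and (3, -6) with Euclidean distance 4.1231. For 6 points, brute-force pairwise comparison is shown above. For large n, the divide-and-conquer algorithm (sort by x, recurse on halves, check the dividing strip) achieves O(n log n).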